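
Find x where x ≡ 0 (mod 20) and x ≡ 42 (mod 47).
700

Using Chinese Remainder Theorem:
M = 20 × 47 = 940
M1 = 47, M2 = 20
y1 = 47^(-1) mod 20 = 3
y2 = 20^(-1) mod 47 = 40
x = (0×47×3 + 42×20×40) mod 940 = 700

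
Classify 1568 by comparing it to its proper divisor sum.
abundant

Proper divisors of 1568: sum = 1 + 2 + 4 + 7 + 8 + 14 + 16 + 28 + ... + 196 + 224 + 392 + 784 (17 divisors) = 2023
Since 2023 > 1568, 1568 is abundant.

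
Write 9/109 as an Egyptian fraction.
1/13 + 1/178 + 1/36033 + 1/1817691892 + 1/8260009533788657268

Greedy algorithm:
9/109: ceiling(109/9) = 13, use 1/13
8/1417: ceiling(1417/8) = 178, use 1/178
7/252226: ceiling(252226/7) = 36033, use 1/36033
5/9088459458: ceiling(9088459458/5) = 1817691892, use 1/1817691892
1/8260009533788657268: ceiling(8260009533788657268/1) = 8260009533788657268, use 1/8260009533788657268
Result: 9/109 = 1/13 + 1/178 + 1/36033 + 1/1817691892 + 1/8260009533788657268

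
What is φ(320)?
128

320 = 2^6 × 5
φ(n) = n × ∏(1 - 1/p) for each prime p dividing n
φ(320) = 320 × (1 - 1/2) × (1 - 1/5) = 128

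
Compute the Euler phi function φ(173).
172

173 = 173
φ(n) = n × ∏(1 - 1/p) for each prime p dividing n
φ(173) = 173 × (1 - 1/173) = 172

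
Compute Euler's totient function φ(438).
144

438 = 2 × 3 × 73
φ(n) = n × ∏(1 - 1/p) for each prime p dividing n
φ(438) = 438 × (1 - 1/2) × (1 - 1/3) × (1 - 1/73) = 144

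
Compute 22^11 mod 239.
187

Repeated squaring. Binary of 11 = 1011.
22^1 ≡ 22 (mod 239); 22^2 ≡ 6 (mod 239); 22^4 ≡ 36 (mod 239); 22^8 ≡ 101 (mod 239)
22^11 = 22^1 × 22^2 × 22^8 ≡ 187 (mod 239)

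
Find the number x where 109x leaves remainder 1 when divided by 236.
13

gcd(109, 236) = 1, so the inverse exists.
Extended Euclidean algorithm on (236, 109):
236 = 2 × 109 + 18  ⟹  18 = (1)·236 + (-2)·109
109 = 6 × 18 + 1  ⟹  1 = (-6)·236 + (13)·109
So (13)·109 ≡ 1 (mod 236), i.e. 109^(-1) ≡ 13 (mod 236).
Check: 109 × 13 = 1417 ≡ 1 (mod 236)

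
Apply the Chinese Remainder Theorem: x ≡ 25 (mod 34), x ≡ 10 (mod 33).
637

Using Chinese Remainder Theorem:
M = 34 × 33 = 1122
M1 = 33, M2 = 34
y1 = 33^(-1) mod 34 = 33
y2 = 34^(-1) mod 33 = 1
x = (25×33×33 + 10×34×1) mod 1122 = 637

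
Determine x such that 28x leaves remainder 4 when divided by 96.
x ≡ 7 (mod 24)

gcd(28, 96) = 4, which divides 4, so solutions exist.
Divide through by 4: 7x ≡ 1 (mod 24).
Find 7^(-1) mod 24 by the extended Euclidean algorithm:
24 = 3 × 7 + 3  ⟹  3 = (1)·24 + (-3)·7
7 = 2 × 3 + 1  ⟹  1 = (-2)·24 + (7)·7
So (7)·7 ≡ 1 (mod 24), i.e. 7^(-1) ≡ 7 (mod 24).
x ≡ 7 × 1 = 7 ≡ 7 (mod 24).
Check: 28 × 7 = 196 ≡ 4 (mod 96).
x ≡ 7 (mod 24), giving 4 solutions mod 96.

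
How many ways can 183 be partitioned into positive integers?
896684817527

p(n) counts ways to write n as a sum of positive integers (order ignored).
Euler's pentagonal recurrence: p(k) = p(k-1) + p(k-2) - p(k-5) - p(k-7) + p(k-12) + p(k-15) - ... (offsets j(3j∓1)/2, signs ++--, p(0)=1, p(<0)=0).
DP table for k = 0..182: p(0)=1, p(1)=1, p(2)=2, p(3)=3, p(4)=5, p(5)=7, p(6)=11, p(7)=15, p(8)=22, p(9)=30, p(10)=42, p(11)=56, p(12)=77, p(13)=101, p(14)=135, p(15)=176, p(16)=231, p(17)=297, p(18)=385, p(19)=490, p(20)=627, p(21)=792, p(22)=1002, p(23)=1255, p(24)=1575, p(25)=1958, p(26)=2436, p(27)=3010, p(28)=3718, p(29)=4565, p(30)=5604, p(31)=6842, p(32)=8349, p(33)=10143, p(34)=12310, p(35)=14883, p(36)=17977, p(37)=21637, p(38)=26015, p(39)=31185, p(40)=37338, p(41)=44583, p(42)=53174, p(43)=63261, p(44)=75175, p(45)=89134, p(46)=105558, p(47)=124754, p(48)=147273, p(49)=173525, p(50)=204226, p(51)=239943, p(52)=281589, p(53)=329931, p(54)=386155, p(55)=451276, p(56)=526823, p(57)=614154, p(58)=715220, p(59)=831820, p(60)=966467, p(61)=1121505, p(62)=1300156, p(63)=1505499, p(64)=1741630, p(65)=2012558, p(66)=2323520, p(67)=2679689, p(68)=3087735, p(69)=3554345, p(70)=4087968, p(71)=4697205, p(72)=5392783, p(73)=6185689, p(74)=7089500, p(75)=8118264, p(76)=9289091, p(77)=10619863, p(78)=12132164, p(79)=13848650, p(80)=15796476, p(81)=18004327, p(82)=20506255, p(83)=23338469, p(84)=26543660, p(85)=30167357, p(86)=34262962, p(87)=38887673, p(88)=44108109, p(89)=49995925, p(90)=56634173, p(91)=64112359, p(92)=72533807, p(93)=82010177, p(94)=92669720, p(95)=104651419, p(96)=118114304, p(97)=133230930, p(98)=150198136, p(99)=169229875, p(100)=190569292, p(101)=214481126, p(102)=241265379, p(103)=271248950, p(104)=304801365, p(105)=342325709, p(106)=384276336, p(107)=431149389, p(108)=483502844, p(109)=541946240, p(110)=607163746, p(111)=679903203, p(112)=761002156, p(113)=851376628, p(114)=952050665, p(115)=1064144451, p(116)=1188908248, p(117)=1327710076, p(118)=1482074143, p(119)=1653668665, p(120)=1844349560, p(121)=2056148051, p(122)=2291320912, p(123)=2552338241, p(124)=2841940500, p(125)=3163127352, p(126)=3519222692, p(127)=3913864295, p(128)=4351078600, p(129)=4835271870, p(130)=5371315400, p(131)=5964539504, p(132)=6620830889, p(133)=7346629512, p(134)=8149040695, p(135)=9035836076, p(136)=10015581680, p(137)=11097645016, p(138)=12292341831, p(139)=13610949895, p(140)=15065878135, p(141)=16670689208, p(142)=18440293320, p(143)=20390982757, p(144)=22540654445, p(145)=24908858009, p(146)=27517052599, p(147)=30388671978, p(148)=33549419497, p(149)=37027355200, p(150)=40853235313, p(151)=45060624582, p(152)=49686288421, p(153)=54770336324, p(154)=60356673280, p(155)=66493182097, p(156)=73232243759, p(157)=80630964769, p(158)=88751778802, p(159)=97662728555, p(160)=107438159466, p(161)=118159068427, p(162)=129913904637, p(163)=142798995930, p(164)=156919475295, p(165)=172389800255, p(166)=189334822579, p(167)=207890420102, p(168)=228204732751, p(169)=250438925115, p(170)=274768617130, p(171)=301384802048, p(172)=330495499613, p(173)=362326859895, p(174)=397125074750, p(175)=435157697830, p(176)=476715857290, p(177)=522115831195, p(178)=571701605655, p(179)=625846753120, p(180)=684957390936, p(181)=749474411781, p(182)=819876908323.
Final step: p(183) = p(182) + p(181) - p(178) - p(176) + p(171) + p(168) - p(161) - p(157) + p(148) + p(143) - p(132) - p(126) + p(113) + p(106) - p(91) - p(83) + p(66) + p(57) - p(38) - p(28) + p(7)
= 819876908323 + 749474411781 - 571701605655 - 476715857290 + 301384802048 + 228204732751 - 118159068427 - 80630964769 + 33549419497 + 20390982757 - 6620830889 - 3519222692 + 851376628 + 384276336 - 64112359 - 23338469 + 2323520 + 614154 - 26015 - 3718 + 15
= 896684817527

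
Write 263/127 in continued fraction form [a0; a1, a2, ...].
[2; 14, 9]

Euclidean algorithm steps:
263 = 2 × 127 + 9
127 = 14 × 9 + 1
9 = 9 × 1 + 0
Continued fraction: [2; 14, 9]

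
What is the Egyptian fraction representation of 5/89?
1/18 + 1/1602

Greedy algorithm:
5/89: ceiling(89/5) = 18, use 1/18
1/1602: ceiling(1602/1) = 1602, use 1/1602
Result: 5/89 = 1/18 + 1/1602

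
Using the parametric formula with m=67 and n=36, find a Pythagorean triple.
(3193, 4824, 5785)

Euclid's formula: a = m² - n², b = 2mn, c = m² + n²
m = 67, n = 36
a = 67² - 36² = 4489 - 1296 = 3193
b = 2 × 67 × 36 = 4824
c = 67² + 36² = 4489 + 1296 = 5785
Verification: 3193² + 4824² = 10195249 + 23270976 = 33466225 = 5785² ✓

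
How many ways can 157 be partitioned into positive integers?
80630964769

p(n) counts ways to write n as a sum of positive integers (order ignored).
Euler's pentagonal recurrence: p(k) = p(k-1) + p(k-2) - p(k-5) - p(k-7) + p(k-12) + p(k-15) - ... (offsets j(3j∓1)/2, signs ++--, p(0)=1, p(<0)=0).
DP table for k = 0..156: p(0)=1, p(1)=1, p(2)=2, p(3)=3, p(4)=5, p(5)=7, p(6)=11, p(7)=15, p(8)=22, p(9)=30, p(10)=42, p(11)=56, p(12)=77, p(13)=101, p(14)=135, p(15)=176, p(16)=231, p(17)=297, p(18)=385, p(19)=490, p(20)=627, p(21)=792, p(22)=1002, p(23)=1255, p(24)=1575, p(25)=1958, p(26)=2436, p(27)=3010, p(28)=3718, p(29)=4565, p(30)=5604, p(31)=6842, p(32)=8349, p(33)=10143, p(34)=12310, p(35)=14883, p(36)=17977, p(37)=21637, p(38)=26015, p(39)=31185, p(40)=37338, p(41)=44583, p(42)=53174, p(43)=63261, p(44)=75175, p(45)=89134, p(46)=105558, p(47)=124754, p(48)=147273, p(49)=173525, p(50)=204226, p(51)=239943, p(52)=281589, p(53)=329931, p(54)=386155, p(55)=451276, p(56)=526823, p(57)=614154, p(58)=715220, p(59)=831820, p(60)=966467, p(61)=1121505, p(62)=1300156, p(63)=1505499, p(64)=1741630, p(65)=2012558, p(66)=2323520, p(67)=2679689, p(68)=3087735, p(69)=3554345, p(70)=4087968, p(71)=4697205, p(72)=5392783, p(73)=6185689, p(74)=7089500, p(75)=8118264, p(76)=9289091, p(77)=10619863, p(78)=12132164, p(79)=13848650, p(80)=15796476, p(81)=18004327, p(82)=20506255, p(83)=23338469, p(84)=26543660, p(85)=30167357, p(86)=34262962, p(87)=38887673, p(88)=44108109, p(89)=49995925, p(90)=56634173, p(91)=64112359, p(92)=72533807, p(93)=82010177, p(94)=92669720, p(95)=104651419, p(96)=118114304, p(97)=133230930, p(98)=150198136, p(99)=169229875, p(100)=190569292, p(101)=214481126, p(102)=241265379, p(103)=271248950, p(104)=304801365, p(105)=342325709, p(106)=384276336, p(107)=431149389, p(108)=483502844, p(109)=541946240, p(110)=607163746, p(111)=679903203, p(112)=761002156, p(113)=851376628, p(114)=952050665, p(115)=1064144451, p(116)=1188908248, p(117)=1327710076, p(118)=1482074143, p(119)=1653668665, p(120)=1844349560, p(121)=2056148051, p(122)=2291320912, p(123)=2552338241, p(124)=2841940500, p(125)=3163127352, p(126)=3519222692, p(127)=3913864295, p(128)=4351078600, p(129)=4835271870, p(130)=5371315400, p(131)=5964539504, p(132)=6620830889, p(133)=7346629512, p(134)=8149040695, p(135)=9035836076, p(136)=10015581680, p(137)=11097645016, p(138)=12292341831, p(139)=13610949895, p(140)=15065878135, p(141)=16670689208, p(142)=18440293320, p(143)=20390982757, p(144)=22540654445, p(145)=24908858009, p(146)=27517052599, p(147)=30388671978, p(148)=33549419497, p(149)=37027355200, p(150)=40853235313, p(151)=45060624582, p(152)=49686288421, p(153)=54770336324, p(154)=60356673280, p(155)=66493182097, p(156)=73232243759.
Final step: p(157) = p(156) + p(155) - p(152) - p(150) + p(145) + p(142) - p(135) - p(131) + p(122) + p(117) - p(106) - p(100) + p(87) + p(80) - p(65) - p(57) + p(40) + p(31) - p(12) - p(2)
= 73232243759 + 66493182097 - 49686288421 - 40853235313 + 24908858009 + 18440293320 - 9035836076 - 5964539504 + 2291320912 + 1327710076 - 384276336 - 190569292 + 38887673 + 15796476 - 2012558 - 614154 + 37338 + 6842 - 77 - 2
= 80630964769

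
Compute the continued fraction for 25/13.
[1; 1, 12]

Euclidean algorithm steps:
25 = 1 × 13 + 12
13 = 1 × 12 + 1
12 = 12 × 1 + 0
Continued fraction: [1; 1, 12]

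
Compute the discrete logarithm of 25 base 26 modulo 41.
12

Baby-step giant-step with step n = ⌈√41⌉ = 7.
Baby steps 26^j mod 41 (j:value) for j=0..6: 0:1, 1:26, 2:20, 3:28, 4:31, 5:27, 6:5.
Giant-step multiplier: 26^(-7) ≡ 26^(40-7) = 26^33 ≡ 6 (mod 41).
Giant steps γ_i = 25·6^i mod 41: γ_0=25, γ_1=27 (in table at j=5).
x = i·n + j = 1·7 + 5 = 12.
Check: 26^12 ≡ 25 (mod 41).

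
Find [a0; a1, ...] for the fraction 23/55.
[0; 2, 2, 1, 1, 4]

Euclidean algorithm steps:
23 = 0 × 55 + 23
55 = 2 × 23 + 9
23 = 2 × 9 + 5
9 = 1 × 5 + 4
5 = 1 × 4 + 1
4 = 4 × 1 + 0
Continued fraction: [0; 2, 2, 1, 1, 4]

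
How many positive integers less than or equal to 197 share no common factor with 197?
196

197 = 197
φ(n) = n × ∏(1 - 1/p) for each prime p dividing n
φ(197) = 197 × (1 - 1/197) = 196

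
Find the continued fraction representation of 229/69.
[3; 3, 7, 3]

Euclidean algorithm steps:
229 = 3 × 69 + 22
69 = 3 × 22 + 3
22 = 7 × 3 + 1
3 = 3 × 1 + 0
Continued fraction: [3; 3, 7, 3]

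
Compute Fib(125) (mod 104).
77

Matrix identity: Q^n = [[F_(n+1), F_n], [F_n, F_(n-1)]] with Q = [[1,1],[1,0]].
n = 125 = 1111101₂. Square-and-multiply, entries mod 104:
Q^1 = [[1,1],[1,0]]
Q^3 = (Q^1)²·Q = [[3,2],[2,1]]
Q^7 = (Q^3)²·Q = [[21,13],[13,8]]
Q^15 = (Q^7)²·Q = [[51,90],[90,65]]
Q^31 = (Q^15)²·Q = [[29,93],[93,40]]
Q^62 = (Q^31)² = [[26,73],[73,57]]
Q^125 = (Q^62)²·Q = [[0,77],[77,27]]
F_125 mod 104 = Q^125[0][1] = 77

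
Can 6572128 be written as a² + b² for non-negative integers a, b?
Not possible

Factorization: 6572128 = 2^5 × 59^3
By Fermat: n is sum of two squares iff every prime p ≡ 3 (mod 4) appears to even power.
Prime(s) ≡ 3 (mod 4) with odd exponent: [(59, 3)]
Therefore 6572128 cannot be expressed as a² + b².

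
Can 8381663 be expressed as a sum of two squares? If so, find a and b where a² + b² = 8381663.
Not possible

Factorization: 8381663 = 17 × 79^3
By Fermat: n is sum of two squares iff every prime p ≡ 3 (mod 4) appears to even power.
Prime(s) ≡ 3 (mod 4) with odd exponent: [(79, 3)]
Therefore 8381663 cannot be expressed as a² + b².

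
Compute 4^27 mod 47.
21

Repeated squaring. Binary of 27 = 11011.
4^1 ≡ 4 (mod 47); 4^2 ≡ 16 (mod 47); 4^4 ≡ 21 (mod 47); 4^8 ≡ 18 (mod 47); 4^16 ≡ 42 (mod 47)
4^27 = 4^1 × 4^2 × 4^8 × 4^16 ≡ 21 (mod 47)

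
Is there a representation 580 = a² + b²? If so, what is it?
2² + 24² (a=2, b=24)

Factorization: 580 = 2^2 × 5 × 29
By Fermat: n is sum of two squares iff every prime p ≡ 3 (mod 4) appears to even power.
All primes ≡ 3 (mod 4) appear to even power.
Search a = 0, 1, 2, … for 580 - a² a perfect square: first hit at a = 2: 580 - 4 = 576 = 24².
580 = 2² + 24² = 4 + 576 ✓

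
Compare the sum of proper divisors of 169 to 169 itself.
deficient

Proper divisors of 169: sum = 1 + 13 = 14
Since 14 < 169, 169 is deficient.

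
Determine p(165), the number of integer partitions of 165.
172389800255

p(n) counts ways to write n as a sum of positive integers (order ignored).
Euler's pentagonal recurrence: p(k) = p(k-1) + p(k-2) - p(k-5) - p(k-7) + p(k-12) + p(k-15) - ... (offsets j(3j∓1)/2, signs ++--, p(0)=1, p(<0)=0).
DP table for k = 0..164: p(0)=1, p(1)=1, p(2)=2, p(3)=3, p(4)=5, p(5)=7, p(6)=11, p(7)=15, p(8)=22, p(9)=30, p(10)=42, p(11)=56, p(12)=77, p(13)=101, p(14)=135, p(15)=176, p(16)=231, p(17)=297, p(18)=385, p(19)=490, p(20)=627, p(21)=792, p(22)=1002, p(23)=1255, p(24)=1575, p(25)=1958, p(26)=2436, p(27)=3010, p(28)=3718, p(29)=4565, p(30)=5604, p(31)=6842, p(32)=8349, p(33)=10143, p(34)=12310, p(35)=14883, p(36)=17977, p(37)=21637, p(38)=26015, p(39)=31185, p(40)=37338, p(41)=44583, p(42)=53174, p(43)=63261, p(44)=75175, p(45)=89134, p(46)=105558, p(47)=124754, p(48)=147273, p(49)=173525, p(50)=204226, p(51)=239943, p(52)=281589, p(53)=329931, p(54)=386155, p(55)=451276, p(56)=526823, p(57)=614154, p(58)=715220, p(59)=831820, p(60)=966467, p(61)=1121505, p(62)=1300156, p(63)=1505499, p(64)=1741630, p(65)=2012558, p(66)=2323520, p(67)=2679689, p(68)=3087735, p(69)=3554345, p(70)=4087968, p(71)=4697205, p(72)=5392783, p(73)=6185689, p(74)=7089500, p(75)=8118264, p(76)=9289091, p(77)=10619863, p(78)=12132164, p(79)=13848650, p(80)=15796476, p(81)=18004327, p(82)=20506255, p(83)=23338469, p(84)=26543660, p(85)=30167357, p(86)=34262962, p(87)=38887673, p(88)=44108109, p(89)=49995925, p(90)=56634173, p(91)=64112359, p(92)=72533807, p(93)=82010177, p(94)=92669720, p(95)=104651419, p(96)=118114304, p(97)=133230930, p(98)=150198136, p(99)=169229875, p(100)=190569292, p(101)=214481126, p(102)=241265379, p(103)=271248950, p(104)=304801365, p(105)=342325709, p(106)=384276336, p(107)=431149389, p(108)=483502844, p(109)=541946240, p(110)=607163746, p(111)=679903203, p(112)=761002156, p(113)=851376628, p(114)=952050665, p(115)=1064144451, p(116)=1188908248, p(117)=1327710076, p(118)=1482074143, p(119)=1653668665, p(120)=1844349560, p(121)=2056148051, p(122)=2291320912, p(123)=2552338241, p(124)=2841940500, p(125)=3163127352, p(126)=3519222692, p(127)=3913864295, p(128)=4351078600, p(129)=4835271870, p(130)=5371315400, p(131)=5964539504, p(132)=6620830889, p(133)=7346629512, p(134)=8149040695, p(135)=9035836076, p(136)=10015581680, p(137)=11097645016, p(138)=12292341831, p(139)=13610949895, p(140)=15065878135, p(141)=16670689208, p(142)=18440293320, p(143)=20390982757, p(144)=22540654445, p(145)=24908858009, p(146)=27517052599, p(147)=30388671978, p(148)=33549419497, p(149)=37027355200, p(150)=40853235313, p(151)=45060624582, p(152)=49686288421, p(153)=54770336324, p(154)=60356673280, p(155)=66493182097, p(156)=73232243759, p(157)=80630964769, p(158)=88751778802, p(159)=97662728555, p(160)=107438159466, p(161)=118159068427, p(162)=129913904637, p(163)=142798995930, p(164)=156919475295.
Final step: p(165) = p(164) + p(163) - p(160) - p(158) + p(153) + p(150) - p(143) - p(139) + p(130) + p(125) - p(114) - p(108) + p(95) + p(88) - p(73) - p(65) + p(48) + p(39) - p(20) - p(10)
= 156919475295 + 142798995930 - 107438159466 - 88751778802 + 54770336324 + 40853235313 - 20390982757 - 13610949895 + 5371315400 + 3163127352 - 952050665 - 483502844 + 104651419 + 44108109 - 6185689 - 2012558 + 147273 + 31185 - 627 - 42
= 172389800255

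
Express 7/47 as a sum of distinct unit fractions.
1/7 + 1/165 + 1/54285

Greedy algorithm:
7/47: ceiling(47/7) = 7, use 1/7
2/329: ceiling(329/2) = 165, use 1/165
1/54285: ceiling(54285/1) = 54285, use 1/54285
Result: 7/47 = 1/7 + 1/165 + 1/54285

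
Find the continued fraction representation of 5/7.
[0; 1, 2, 2]

Euclidean algorithm steps:
5 = 0 × 7 + 5
7 = 1 × 5 + 2
5 = 2 × 2 + 1
2 = 2 × 1 + 0
Continued fraction: [0; 1, 2, 2]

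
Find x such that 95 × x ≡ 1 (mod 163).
151

gcd(95, 163) = 1, so the inverse exists.
Extended Euclidean algorithm on (163, 95):
163 = 1 × 95 + 68  ⟹  68 = (1)·163 + (-1)·95
95 = 1 × 68 + 27  ⟹  27 = (-1)·163 + (2)·95
68 = 2 × 27 + 14  ⟹  14 = (3)·163 + (-5)·95
27 = 1 × 14 + 13  ⟹  13 = (-4)·163 + (7)·95
14 = 1 × 13 + 1  ⟹  1 = (7)·163 + (-12)·95
So (-12)·95 ≡ 1 (mod 163), i.e. 95^(-1) ≡ -12 ≡ 151 (mod 163).
Check: 95 × 151 = 14345 ≡ 1 (mod 163)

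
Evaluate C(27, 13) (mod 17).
0

Using Lucas' theorem:
Write n=27 and k=13 in base 17:
n in base 17: [1, 10]
k in base 17: [0, 13]
C(27,13) mod 17 = ∏ C(n_i, k_i) mod 17
Digit binomials (mod 17): C(1,0) = 1; C(10,13) = 0 (k_i > n_i)
Product: 1 × 0 = 0 ≡ 0 (mod 17)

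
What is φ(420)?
96

420 = 2^2 × 3 × 5 × 7
φ(n) = n × ∏(1 - 1/p) for each prime p dividing n
φ(420) = 420 × (1 - 1/2) × (1 - 1/3) × (1 - 1/5) × (1 - 1/7) = 96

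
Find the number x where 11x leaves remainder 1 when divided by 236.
43

gcd(11, 236) = 1, so the inverse exists.
Extended Euclidean algorithm on (236, 11):
236 = 21 × 11 + 5  ⟹  5 = (1)·236 + (-21)·11
11 = 2 × 5 + 1  ⟹  1 = (-2)·236 + (43)·11
So (43)·11 ≡ 1 (mod 236), i.e. 11^(-1) ≡ 43 (mod 236).
Check: 11 × 43 = 473 ≡ 1 (mod 236)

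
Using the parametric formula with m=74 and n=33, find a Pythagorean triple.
(4387, 4884, 6565)

Euclid's formula: a = m² - n², b = 2mn, c = m² + n²
m = 74, n = 33
a = 74² - 33² = 5476 - 1089 = 4387
b = 2 × 74 × 33 = 4884
c = 74² + 33² = 5476 + 1089 = 6565
Verification: 4387² + 4884² = 19245769 + 23853456 = 43099225 = 6565² ✓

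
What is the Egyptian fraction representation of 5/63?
1/13 + 1/410 + 1/335790

Greedy algorithm:
5/63: ceiling(63/5) = 13, use 1/13
2/819: ceiling(819/2) = 410, use 1/410
1/335790: ceiling(335790/1) = 335790, use 1/335790
Result: 5/63 = 1/13 + 1/410 + 1/335790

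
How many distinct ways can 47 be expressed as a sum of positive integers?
124754

p(n) counts ways to write n as a sum of positive integers (order ignored).
Euler's pentagonal recurrence: p(k) = p(k-1) + p(k-2) - p(k-5) - p(k-7) + p(k-12) + p(k-15) - ... (offsets j(3j∓1)/2, signs ++--, p(0)=1, p(<0)=0).
DP table for k = 0..46: p(0)=1, p(1)=1, p(2)=2, p(3)=3, p(4)=5, p(5)=7, p(6)=11, p(7)=15, p(8)=22, p(9)=30, p(10)=42, p(11)=56, p(12)=77, p(13)=101, p(14)=135, p(15)=176, p(16)=231, p(17)=297, p(18)=385, p(19)=490, p(20)=627, p(21)=792, p(22)=1002, p(23)=1255, p(24)=1575, p(25)=1958, p(26)=2436, p(27)=3010, p(28)=3718, p(29)=4565, p(30)=5604, p(31)=6842, p(32)=8349, p(33)=10143, p(34)=12310, p(35)=14883, p(36)=17977, p(37)=21637, p(38)=26015, p(39)=31185, p(40)=37338, p(41)=44583, p(42)=53174, p(43)=63261, p(44)=75175, p(45)=89134, p(46)=105558.
Final step: p(47) = p(46) + p(45) - p(42) - p(40) + p(35) + p(32) - p(25) - p(21) + p(12) + p(7)
= 105558 + 89134 - 53174 - 37338 + 14883 + 8349 - 1958 - 792 + 77 + 15
= 124754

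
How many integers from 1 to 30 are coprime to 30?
8

30 = 2 × 3 × 5
φ(n) = n × ∏(1 - 1/p) for each prime p dividing n
φ(30) = 30 × (1 - 1/2) × (1 - 1/3) × (1 - 1/5) = 8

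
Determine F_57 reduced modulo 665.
97

Matrix identity: Q^n = [[F_(n+1), F_n], [F_n, F_(n-1)]] with Q = [[1,1],[1,0]].
n = 57 = 111001₂. Square-and-multiply, entries mod 665:
Q^1 = [[1,1],[1,0]]
Q^3 = (Q^1)²·Q = [[3,2],[2,1]]
Q^7 = (Q^3)²·Q = [[21,13],[13,8]]
Q^14 = (Q^7)² = [[610,377],[377,233]]
Q^28 = (Q^14)² = [[184,606],[606,243]]
Q^57 = (Q^28)²·Q = [[174,97],[97,77]]
F_57 mod 665 = Q^57[0][1] = 97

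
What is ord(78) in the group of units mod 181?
180

181 is prime, so ord(78) divides φ(181) = 180.
Divisors of 180: 1, 2, 3, 4, 5, 6, 9, 10, 12, 15, 18, 20, 30, 36, 45, 60, 90, 180.
Repeated squaring: 78^1 ≡ 78, 78^2 ≡ 111, 78^4 ≡ 13, 78^8 ≡ 169, 78^16 ≡ 144, 78^32 ≡ 102, 78^64 ≡ 87, 78^128 ≡ 148 (mod 181).
Test 78^d mod 181 for each divisor d in increasing order:
78^1 ≡ 78
78^2 ≡ 111
78^3 = 78^2·78^1 ≡ 151
78^4 ≡ 13
78^5 = 78^4·78^1 ≡ 109
78^6 = 78^4·78^2 ≡ 176
78^9 = 78^8·78^1 ≡ 150
78^10 = 78^8·78^2 ≡ 116
78^12 = 78^8·78^4 ≡ 25
78^15 = 78^8·78^4·78^2·78^1 ≡ 155
78^18 = 78^16·78^2 ≡ 56
78^20 = 78^16·78^4 ≡ 62
78^30 = 78^16·78^8·78^4·78^2 ≡ 133
78^36 = 78^32·78^4 ≡ 59
78^45 = 78^32·78^8·78^4·78^1 ≡ 162
78^60 = 78^32·78^16·78^8·78^4 ≡ 132
78^90 = 78^64·78^16·78^8·78^2 ≡ 180
78^180 = 78^128·78^32·78^16·78^4 ≡ 1  ← first divisor giving 1
The order is 180.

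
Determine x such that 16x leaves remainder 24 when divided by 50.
x ≡ 14 (mod 25)

gcd(16, 50) = 2, which divides 24, so solutions exist.
Divide through by 2: 8x ≡ 12 (mod 25).
Find 8^(-1) mod 25 by the extended Euclidean algorithm:
25 = 3 × 8 + 1  ⟹  1 = (1)·25 + (-3)·8
So (-3)·8 ≡ 1 (mod 25), i.e. 8^(-1) ≡ -3 ≡ 22 (mod 25).
x ≡ 22 × 12 = 264 ≡ 14 (mod 25).
Check: 16 × 14 = 224 ≡ 24 (mod 50).
x ≡ 14 (mod 25), giving 2 solutions mod 50.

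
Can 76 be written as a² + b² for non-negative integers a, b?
Not possible

Factorization: 76 = 2^2 × 19
By Fermat: n is sum of two squares iff every prime p ≡ 3 (mod 4) appears to even power.
Prime(s) ≡ 3 (mod 4) with odd exponent: [(19, 1)]
Therefore 76 cannot be expressed as a² + b².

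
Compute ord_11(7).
10

11 is prime, so ord(7) divides φ(11) = 10.
Divisors of 10: 1, 2, 5, 10.
Repeated squaring: 7^1 ≡ 7, 7^2 ≡ 5, 7^4 ≡ 3, 7^8 ≡ 9 (mod 11).
Test 7^d mod 11 for each divisor d in increasing order:
7^1 ≡ 7
7^2 ≡ 5
7^5 = 7^4·7^1 ≡ 10
7^10 = 7^8·7^2 ≡ 1  ← first divisor giving 1
The order is 10.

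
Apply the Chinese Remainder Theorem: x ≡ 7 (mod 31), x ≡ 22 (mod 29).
689

Using Chinese Remainder Theorem:
M = 31 × 29 = 899
M1 = 29, M2 = 31
y1 = 29^(-1) mod 31 = 15
y2 = 31^(-1) mod 29 = 15
x = (7×29×15 + 22×31×15) mod 899 = 689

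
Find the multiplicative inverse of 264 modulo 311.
86

gcd(264, 311) = 1, so the inverse exists.
Extended Euclidean algorithm on (311, 264):
311 = 1 × 264 + 47  ⟹  47 = (1)·311 + (-1)·264
264 = 5 × 47 + 29  ⟹  29 = (-5)·311 + (6)·264
47 = 1 × 29 + 18  ⟹  18 = (6)·311 + (-7)·264
29 = 1 × 18 + 11  ⟹  11 = (-11)·311 + (13)·264
18 = 1 × 11 + 7  ⟹  7 = (17)·311 + (-20)·264
11 = 1 × 7 + 4  ⟹  4 = (-28)·311 + (33)·264
7 = 1 × 4 + 3  ⟹  3 = (45)·311 + (-53)·264
4 = 1 × 3 + 1  ⟹  1 = (-73)·311 + (86)·264
So (86)·264 ≡ 1 (mod 311), i.e. 264^(-1) ≡ 86 (mod 311).
Check: 264 × 86 = 22704 ≡ 1 (mod 311)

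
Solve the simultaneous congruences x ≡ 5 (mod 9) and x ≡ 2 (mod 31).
95

Using Chinese Remainder Theorem:
M = 9 × 31 = 279
M1 = 31, M2 = 9
y1 = 31^(-1) mod 9 = 7
y2 = 9^(-1) mod 31 = 7
x = (5×31×7 + 2×9×7) mod 279 = 95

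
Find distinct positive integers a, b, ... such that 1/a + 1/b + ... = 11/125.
1/12 + 1/215 + 1/64500

Greedy algorithm:
11/125: ceiling(125/11) = 12, use 1/12
7/1500: ceiling(1500/7) = 215, use 1/215
1/64500: ceiling(64500/1) = 64500, use 1/64500
Result: 11/125 = 1/12 + 1/215 + 1/64500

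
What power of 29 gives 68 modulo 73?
71

Baby-step giant-step with step n = ⌈√73⌉ = 9.
Baby steps 29^j mod 73 (j:value) for j=0..8: 0:1, 1:29, 2:38, 3:7, 4:57, 5:47, 6:49, 7:34, 8:37.
Giant-step multiplier: 29^(-9) ≡ 29^(72-9) = 29^63 ≡ 63 (mod 73).
Giant steps γ_i = 68·63^i mod 73: γ_0=68, γ_1=50, γ_2=11, γ_3=36, γ_4=5, γ_5=23, γ_6=62, γ_7=37 (in table at j=8).
x = i·n + j = 7·9 + 8 = 71.
Check: 29^71 ≡ 68 (mod 73).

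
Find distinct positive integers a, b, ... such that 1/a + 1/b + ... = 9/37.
1/5 + 1/24 + 1/635 + 1/563880

Greedy algorithm:
9/37: ceiling(37/9) = 5, use 1/5
8/185: ceiling(185/8) = 24, use 1/24
7/4440: ceiling(4440/7) = 635, use 1/635
1/563880: ceiling(563880/1) = 563880, use 1/563880
Result: 9/37 = 1/5 + 1/24 + 1/635 + 1/563880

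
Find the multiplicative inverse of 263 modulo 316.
155

gcd(263, 316) = 1, so the inverse exists.
Extended Euclidean algorithm on (316, 263):
316 = 1 × 263 + 53  ⟹  53 = (1)·316 + (-1)·263
263 = 4 × 53 + 51  ⟹  51 = (-4)·316 + (5)·263
53 = 1 × 51 + 2  ⟹  2 = (5)·316 + (-6)·263
51 = 25 × 2 + 1  ⟹  1 = (-129)·316 + (155)·263
So (155)·263 ≡ 1 (mod 316), i.e. 263^(-1) ≡ 155 (mod 316).
Check: 263 × 155 = 40765 ≡ 1 (mod 316)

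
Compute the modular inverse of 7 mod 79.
34

gcd(7, 79) = 1, so the inverse exists.
Extended Euclidean algorithm on (79, 7):
79 = 11 × 7 + 2  ⟹  2 = (1)·79 + (-11)·7
7 = 3 × 2 + 1  ⟹  1 = (-3)·79 + (34)·7
So (34)·7 ≡ 1 (mod 79), i.e. 7^(-1) ≡ 34 (mod 79).
Check: 7 × 34 = 238 ≡ 1 (mod 79)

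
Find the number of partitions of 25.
1958

p(n) counts ways to write n as a sum of positive integers (order ignored).
Euler's pentagonal recurrence: p(k) = p(k-1) + p(k-2) - p(k-5) - p(k-7) + p(k-12) + p(k-15) - ... (offsets j(3j∓1)/2, signs ++--, p(0)=1, p(<0)=0).
DP table for k = 0..24: p(0)=1, p(1)=1, p(2)=2, p(3)=3, p(4)=5, p(5)=7, p(6)=11, p(7)=15, p(8)=22, p(9)=30, p(10)=42, p(11)=56, p(12)=77, p(13)=101, p(14)=135, p(15)=176, p(16)=231, p(17)=297, p(18)=385, p(19)=490, p(20)=627, p(21)=792, p(22)=1002, p(23)=1255, p(24)=1575.
Final step: p(25) = p(24) + p(23) - p(20) - p(18) + p(13) + p(10) - p(3)
= 1575 + 1255 - 627 - 385 + 101 + 42 - 3
= 1958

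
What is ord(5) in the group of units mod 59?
29

59 is prime, so ord(5) divides φ(59) = 58.
Divisors of 58: 1, 2, 29, 58.
Repeated squaring: 5^1 ≡ 5, 5^2 ≡ 25, 5^4 ≡ 35, 5^8 ≡ 45, 5^16 ≡ 19, 5^32 ≡ 7 (mod 59).
Test 5^d mod 59 for each divisor d in increasing order:
5^1 ≡ 5
5^2 ≡ 25
5^29 = 5^16·5^8·5^4·5^1 ≡ 1  ← first divisor giving 1
The order is 29.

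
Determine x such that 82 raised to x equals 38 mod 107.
95

Baby-step giant-step with step n = ⌈√107⌉ = 11.
Baby steps 82^j mod 107 (j:value) for j=0..10: 0:1, 1:82, 2:90, 3:104, 4:75, 5:51, 6:9, 7:96, 8:61, 9:80, 10:33.
Giant-step multiplier: 82^(-11) ≡ 82^(106-11) = 82^95 ≡ 38 (mod 107).
Giant steps γ_i = 38·38^i mod 107: γ_0=38, γ_1=53, γ_2=88, γ_3=27, γ_4=63, γ_5=40, γ_6=22, γ_7=87, γ_8=96 (in table at j=7).
x = i·n + j = 8·11 + 7 = 95.
Check: 82^95 ≡ 38 (mod 107).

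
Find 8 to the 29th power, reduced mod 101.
46

Repeated squaring. Binary of 29 = 11101.
8^1 ≡ 8 (mod 101); 8^2 ≡ 64 (mod 101); 8^4 ≡ 56 (mod 101); 8^8 ≡ 5 (mod 101); 8^16 ≡ 25 (mod 101)
8^29 = 8^1 × 8^4 × 8^8 × 8^16 ≡ 46 (mod 101)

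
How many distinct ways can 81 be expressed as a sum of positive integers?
18004327

p(n) counts ways to write n as a sum of positive integers (order ignored).
Euler's pentagonal recurrence: p(k) = p(k-1) + p(k-2) - p(k-5) - p(k-7) + p(k-12) + p(k-15) - ... (offsets j(3j∓1)/2, signs ++--, p(0)=1, p(<0)=0).
DP table for k = 0..80: p(0)=1, p(1)=1, p(2)=2, p(3)=3, p(4)=5, p(5)=7, p(6)=11, p(7)=15, p(8)=22, p(9)=30, p(10)=42, p(11)=56, p(12)=77, p(13)=101, p(14)=135, p(15)=176, p(16)=231, p(17)=297, p(18)=385, p(19)=490, p(20)=627, p(21)=792, p(22)=1002, p(23)=1255, p(24)=1575, p(25)=1958, p(26)=2436, p(27)=3010, p(28)=3718, p(29)=4565, p(30)=5604, p(31)=6842, p(32)=8349, p(33)=10143, p(34)=12310, p(35)=14883, p(36)=17977, p(37)=21637, p(38)=26015, p(39)=31185, p(40)=37338, p(41)=44583, p(42)=53174, p(43)=63261, p(44)=75175, p(45)=89134, p(46)=105558, p(47)=124754, p(48)=147273, p(49)=173525, p(50)=204226, p(51)=239943, p(52)=281589, p(53)=329931, p(54)=386155, p(55)=451276, p(56)=526823, p(57)=614154, p(58)=715220, p(59)=831820, p(60)=966467, p(61)=1121505, p(62)=1300156, p(63)=1505499, p(64)=1741630, p(65)=2012558, p(66)=2323520, p(67)=2679689, p(68)=3087735, p(69)=3554345, p(70)=4087968, p(71)=4697205, p(72)=5392783, p(73)=6185689, p(74)=7089500, p(75)=8118264, p(76)=9289091, p(77)=10619863, p(78)=12132164, p(79)=13848650, p(80)=15796476.
Final step: p(81) = p(80) + p(79) - p(76) - p(74) + p(69) + p(66) - p(59) - p(55) + p(46) + p(41) - p(30) - p(24) + p(11) + p(4)
= 15796476 + 13848650 - 9289091 - 7089500 + 3554345 + 2323520 - 831820 - 451276 + 105558 + 44583 - 5604 - 1575 + 56 + 5
= 18004327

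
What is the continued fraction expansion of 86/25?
[3; 2, 3, 1, 2]

Euclidean algorithm steps:
86 = 3 × 25 + 11
25 = 2 × 11 + 3
11 = 3 × 3 + 2
3 = 1 × 2 + 1
2 = 2 × 1 + 0
Continued fraction: [3; 2, 3, 1, 2]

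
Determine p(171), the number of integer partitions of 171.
301384802048

p(n) counts ways to write n as a sum of positive integers (order ignored).
Euler's pentagonal recurrence: p(k) = p(k-1) + p(k-2) - p(k-5) - p(k-7) + p(k-12) + p(k-15) - ... (offsets j(3j∓1)/2, signs ++--, p(0)=1, p(<0)=0).
DP table for k = 0..170: p(0)=1, p(1)=1, p(2)=2, p(3)=3, p(4)=5, p(5)=7, p(6)=11, p(7)=15, p(8)=22, p(9)=30, p(10)=42, p(11)=56, p(12)=77, p(13)=101, p(14)=135, p(15)=176, p(16)=231, p(17)=297, p(18)=385, p(19)=490, p(20)=627, p(21)=792, p(22)=1002, p(23)=1255, p(24)=1575, p(25)=1958, p(26)=2436, p(27)=3010, p(28)=3718, p(29)=4565, p(30)=5604, p(31)=6842, p(32)=8349, p(33)=10143, p(34)=12310, p(35)=14883, p(36)=17977, p(37)=21637, p(38)=26015, p(39)=31185, p(40)=37338, p(41)=44583, p(42)=53174, p(43)=63261, p(44)=75175, p(45)=89134, p(46)=105558, p(47)=124754, p(48)=147273, p(49)=173525, p(50)=204226, p(51)=239943, p(52)=281589, p(53)=329931, p(54)=386155, p(55)=451276, p(56)=526823, p(57)=614154, p(58)=715220, p(59)=831820, p(60)=966467, p(61)=1121505, p(62)=1300156, p(63)=1505499, p(64)=1741630, p(65)=2012558, p(66)=2323520, p(67)=2679689, p(68)=3087735, p(69)=3554345, p(70)=4087968, p(71)=4697205, p(72)=5392783, p(73)=6185689, p(74)=7089500, p(75)=8118264, p(76)=9289091, p(77)=10619863, p(78)=12132164, p(79)=13848650, p(80)=15796476, p(81)=18004327, p(82)=20506255, p(83)=23338469, p(84)=26543660, p(85)=30167357, p(86)=34262962, p(87)=38887673, p(88)=44108109, p(89)=49995925, p(90)=56634173, p(91)=64112359, p(92)=72533807, p(93)=82010177, p(94)=92669720, p(95)=104651419, p(96)=118114304, p(97)=133230930, p(98)=150198136, p(99)=169229875, p(100)=190569292, p(101)=214481126, p(102)=241265379, p(103)=271248950, p(104)=304801365, p(105)=342325709, p(106)=384276336, p(107)=431149389, p(108)=483502844, p(109)=541946240, p(110)=607163746, p(111)=679903203, p(112)=761002156, p(113)=851376628, p(114)=952050665, p(115)=1064144451, p(116)=1188908248, p(117)=1327710076, p(118)=1482074143, p(119)=1653668665, p(120)=1844349560, p(121)=2056148051, p(122)=2291320912, p(123)=2552338241, p(124)=2841940500, p(125)=3163127352, p(126)=3519222692, p(127)=3913864295, p(128)=4351078600, p(129)=4835271870, p(130)=5371315400, p(131)=5964539504, p(132)=6620830889, p(133)=7346629512, p(134)=8149040695, p(135)=9035836076, p(136)=10015581680, p(137)=11097645016, p(138)=12292341831, p(139)=13610949895, p(140)=15065878135, p(141)=16670689208, p(142)=18440293320, p(143)=20390982757, p(144)=22540654445, p(145)=24908858009, p(146)=27517052599, p(147)=30388671978, p(148)=33549419497, p(149)=37027355200, p(150)=40853235313, p(151)=45060624582, p(152)=49686288421, p(153)=54770336324, p(154)=60356673280, p(155)=66493182097, p(156)=73232243759, p(157)=80630964769, p(158)=88751778802, p(159)=97662728555, p(160)=107438159466, p(161)=118159068427, p(162)=129913904637, p(163)=142798995930, p(164)=156919475295, p(165)=172389800255, p(166)=189334822579, p(167)=207890420102, p(168)=228204732751, p(169)=250438925115, p(170)=274768617130.
Final step: p(171) = p(170) + p(169) - p(166) - p(164) + p(159) + p(156) - p(149) - p(145) + p(136) + p(131) - p(120) - p(114) + p(101) + p(94) - p(79) - p(71) + p(54) + p(45) - p(26) - p(16)
= 274768617130 + 250438925115 - 189334822579 - 156919475295 + 97662728555 + 73232243759 - 37027355200 - 24908858009 + 10015581680 + 5964539504 - 1844349560 - 952050665 + 214481126 + 92669720 - 13848650 - 4697205 + 386155 + 89134 - 2436 - 231
= 301384802048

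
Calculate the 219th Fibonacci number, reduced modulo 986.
614

Matrix identity: Q^n = [[F_(n+1), F_n], [F_n, F_(n-1)]] with Q = [[1,1],[1,0]].
n = 219 = 11011011₂. Square-and-multiply, entries mod 986:
Q^1 = [[1,1],[1,0]]
Q^3 = (Q^1)²·Q = [[3,2],[2,1]]
Q^6 = (Q^3)² = [[13,8],[8,5]]
Q^13 = (Q^6)²·Q = [[377,233],[233,144]]
Q^27 = (Q^13)²·Q = [[319,204],[204,115]]
Q^54 = (Q^27)² = [[407,782],[782,611]]
Q^109 = (Q^54)²·Q = [[579,205],[205,374]]
Q^219 = (Q^109)²·Q = [[751,614],[614,137]]
F_219 mod 986 = Q^219[0][1] = 614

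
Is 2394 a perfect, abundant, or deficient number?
abundant

Proper divisors of 2394: sum = 1 + 2 + 3 + 6 + 7 + 9 + 14 + 18 + ... + 342 + 399 + 798 + 1197 (23 divisors) = 3846
Since 3846 > 2394, 2394 is abundant.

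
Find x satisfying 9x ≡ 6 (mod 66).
x ≡ 8 (mod 22)

gcd(9, 66) = 3, which divides 6, so solutions exist.
Divide through by 3: 3x ≡ 2 (mod 22).
Find 3^(-1) mod 22 by the extended Euclidean algorithm:
22 = 7 × 3 + 1  ⟹  1 = (1)·22 + (-7)·3
So (-7)·3 ≡ 1 (mod 22), i.e. 3^(-1) ≡ -7 ≡ 15 (mod 22).
x ≡ 15 × 2 = 30 ≡ 8 (mod 22).
Check: 9 × 8 = 72 ≡ 6 (mod 66).
x ≡ 8 (mod 22), giving 3 solutions mod 66.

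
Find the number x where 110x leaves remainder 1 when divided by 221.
219

gcd(110, 221) = 1, so the inverse exists.
Extended Euclidean algorithm on (221, 110):
221 = 2 × 110 + 1  ⟹  1 = (1)·221 + (-2)·110
So (-2)·110 ≡ 1 (mod 221), i.e. 110^(-1) ≡ -2 ≡ 219 (mod 221).
Check: 110 × 219 = 24090 ≡ 1 (mod 221)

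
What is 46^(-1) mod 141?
46

gcd(46, 141) = 1, so the inverse exists.
Extended Euclidean algorithm on (141, 46):
141 = 3 × 46 + 3  ⟹  3 = (1)·141 + (-3)·46
46 = 15 × 3 + 1  ⟹  1 = (-15)·141 + (46)·46
So (46)·46 ≡ 1 (mod 141), i.e. 46^(-1) ≡ 46 (mod 141).
Check: 46 × 46 = 2116 ≡ 1 (mod 141)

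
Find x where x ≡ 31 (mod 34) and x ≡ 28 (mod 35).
133

Using Chinese Remainder Theorem:
M = 34 × 35 = 1190
M1 = 35, M2 = 34
y1 = 35^(-1) mod 34 = 1
y2 = 34^(-1) mod 35 = 34
x = (31×35×1 + 28×34×34) mod 1190 = 133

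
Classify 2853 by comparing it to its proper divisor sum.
deficient

Proper divisors of 2853: sum = 1 + 3 + 9 + 317 + 951 = 1281
Since 1281 < 2853, 2853 is deficient.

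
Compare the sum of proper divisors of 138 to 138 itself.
abundant

Proper divisors of 138: sum = 1 + 2 + 3 + 6 + 23 + 46 + 69 = 150
Since 150 > 138, 138 is abundant.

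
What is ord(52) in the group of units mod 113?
56

113 is prime, so ord(52) divides φ(113) = 112.
Divisors of 112: 1, 2, 4, 7, 8, 14, 16, 28, 56, 112.
Repeated squaring: 52^1 ≡ 52, 52^2 ≡ 105, 52^4 ≡ 64, 52^8 ≡ 28, 52^16 ≡ 106, 52^32 ≡ 49, 52^64 ≡ 28 (mod 113).
Test 52^d mod 113 for each divisor d in increasing order:
52^1 ≡ 52
52^2 ≡ 105
52^4 ≡ 64
52^7 = 52^4·52^2·52^1 ≡ 44
52^8 ≡ 28
52^14 = 52^8·52^4·52^2 ≡ 15
52^16 ≡ 106
52^28 = 52^16·52^8·52^4 ≡ 112
52^56 = 52^32·52^16·52^8 ≡ 1  ← first divisor giving 1
The order is 56.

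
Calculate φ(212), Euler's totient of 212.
104

212 = 2^2 × 53
φ(n) = n × ∏(1 - 1/p) for each prime p dividing n
φ(212) = 212 × (1 - 1/2) × (1 - 1/53) = 104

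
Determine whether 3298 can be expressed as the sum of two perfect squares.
7² + 57² (a=7, b=57)

Factorization: 3298 = 2 × 17 × 97
By Fermat: n is sum of two squares iff every prime p ≡ 3 (mod 4) appears to even power.
All primes ≡ 3 (mod 4) appear to even power.
Search a = 0, 1, 2, … for 3298 - a² a perfect square: first hit at a = 7: 3298 - 49 = 3249 = 57².
3298 = 7² + 57² = 49 + 3249 ✓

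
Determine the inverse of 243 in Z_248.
99

gcd(243, 248) = 1, so the inverse exists.
Extended Euclidean algorithm on (248, 243):
248 = 1 × 243 + 5  ⟹  5 = (1)·248 + (-1)·243
243 = 48 × 5 + 3  ⟹  3 = (-48)·248 + (49)·243
5 = 1 × 3 + 2  ⟹  2 = (49)·248 + (-50)·243
3 = 1 × 2 + 1  ⟹  1 = (-97)·248 + (99)·243
So (99)·243 ≡ 1 (mod 248), i.e. 243^(-1) ≡ 99 (mod 248).
Check: 243 × 99 = 24057 ≡ 1 (mod 248)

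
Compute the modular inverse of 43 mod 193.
9

gcd(43, 193) = 1, so the inverse exists.
Extended Euclidean algorithm on (193, 43):
193 = 4 × 43 + 21  ⟹  21 = (1)·193 + (-4)·43
43 = 2 × 21 + 1  ⟹  1 = (-2)·193 + (9)·43
So (9)·43 ≡ 1 (mod 193), i.e. 43^(-1) ≡ 9 (mod 193).
Check: 43 × 9 = 387 ≡ 1 (mod 193)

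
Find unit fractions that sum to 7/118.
1/17 + 1/2006

Greedy algorithm:
7/118: ceiling(118/7) = 17, use 1/17
1/2006: ceiling(2006/1) = 2006, use 1/2006
Result: 7/118 = 1/17 + 1/2006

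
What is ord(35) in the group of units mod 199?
99

199 is prime, so ord(35) divides φ(199) = 198.
Divisors of 198: 1, 2, 3, 6, 9, 11, 18, 22, 33, 66, 99, 198.
Repeated squaring: 35^1 ≡ 35, 35^2 ≡ 31, 35^4 ≡ 165, 35^8 ≡ 161, 35^16 ≡ 51, 35^32 ≡ 14, 35^64 ≡ 196, 35^128 ≡ 9 (mod 199).
Test 35^d mod 199 for each divisor d in increasing order:
35^1 ≡ 35
35^2 ≡ 31
35^3 = 35^2·35^1 ≡ 90
35^6 = 35^4·35^2 ≡ 140
35^9 = 35^8·35^1 ≡ 63
35^11 = 35^8·35^2·35^1 ≡ 162
35^18 = 35^16·35^2 ≡ 188
35^22 = 35^16·35^4·35^2 ≡ 175
35^33 = 35^32·35^1 ≡ 92
35^66 = 35^64·35^2 ≡ 106
35^99 = 35^64·35^32·35^2·35^1 ≡ 1  ← first divisor giving 1
The order is 99.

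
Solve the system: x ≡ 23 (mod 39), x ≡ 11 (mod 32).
491

Using Chinese Remainder Theorem:
M = 39 × 32 = 1248
M1 = 32, M2 = 39
y1 = 32^(-1) mod 39 = 11
y2 = 39^(-1) mod 32 = 23
x = (23×32×11 + 11×39×23) mod 1248 = 491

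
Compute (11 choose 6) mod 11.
0

Using Lucas' theorem:
Write n=11 and k=6 in base 11:
n in base 11: [1, 0]
k in base 11: [0, 6]
C(11,6) mod 11 = ∏ C(n_i, k_i) mod 11
Digit binomials (mod 11): C(1,0) = 1; C(0,6) = 0 (k_i > n_i)
Product: 1 × 0 = 0 ≡ 0 (mod 11)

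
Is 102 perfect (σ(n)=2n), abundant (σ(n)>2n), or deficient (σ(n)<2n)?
abundant

Proper divisors of 102: sum = 1 + 2 + 3 + 6 + 17 + 34 + 51 = 114
Since 114 > 102, 102 is abundant.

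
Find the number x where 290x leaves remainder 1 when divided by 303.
233

gcd(290, 303) = 1, so the inverse exists.
Extended Euclidean algorithm on (303, 290):
303 = 1 × 290 + 13  ⟹  13 = (1)·303 + (-1)·290
290 = 22 × 13 + 4  ⟹  4 = (-22)·303 + (23)·290
13 = 3 × 4 + 1  ⟹  1 = (67)·303 + (-70)·290
So (-70)·290 ≡ 1 (mod 303), i.e. 290^(-1) ≡ -70 ≡ 233 (mod 303).
Check: 290 × 233 = 67570 ≡ 1 (mod 303)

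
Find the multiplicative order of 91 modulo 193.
192

193 is prime, so ord(91) divides φ(193) = 192.
Divisors of 192: 1, 2, 3, 4, 6, 8, 12, 16, 24, 32, 48, 64, 96, 192.
Repeated squaring: 91^1 ≡ 91, 91^2 ≡ 175, 91^4 ≡ 131, 91^8 ≡ 177, 91^16 ≡ 63, 91^32 ≡ 109, 91^64 ≡ 108, 91^128 ≡ 84 (mod 193).
Test 91^d mod 193 for each divisor d in increasing order:
91^1 ≡ 91
91^2 ≡ 175
91^3 = 91^2·91^1 ≡ 99
91^4 ≡ 131
91^6 = 91^4·91^2 ≡ 151
91^8 ≡ 177
91^12 = 91^8·91^4 ≡ 27
91^16 ≡ 63
91^24 = 91^16·91^8 ≡ 150
91^32 ≡ 109
91^48 = 91^32·91^16 ≡ 112
91^64 ≡ 108
91^96 = 91^64·91^32 ≡ 192
91^192 = 91^128·91^64 ≡ 1  ← first divisor giving 1
The order is 192.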